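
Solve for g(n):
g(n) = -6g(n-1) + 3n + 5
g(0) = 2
First-order linear with linear forcing.
Homogeneous solution: g_h(n) = A·(-6)^n.
Try particular g_p(n) = pn + q. Substituting:
  pn + q = -6(p(n-1) + q) + 3n + 5.
Matching the n-coefficient: p = -6p + 3 ⇒ p = \frac{3}{7}.
Matching constants: q = 6p - 6q + 5 ⇒ q = \frac{53}{49}.
General: g(n) = A·(-6)^n + \frac{3 n}{7} + \frac{53}{49}.
Apply g(0) = 2: A + \frac{53}{49} = 2 ⇒ A = \frac{45}{49}.
So g(n) = \frac{45 \left(-6\right)^{n}}{49} + \frac{3 n}{7} + \frac{53}{49}.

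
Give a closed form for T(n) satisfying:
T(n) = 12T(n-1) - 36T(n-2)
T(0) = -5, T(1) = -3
Characteristic equation: x² - 12x + 36 = 0, which is (x - (6))².
Repeated root r = 6.
General solution: T(n) = (A + Bn)·(6)^n.
From T(0) = -5: A = -5.
From T(1) = -3: (A + B)·(6) = -3 ⇒ B = \frac{9}{2}.
So T(n) = \left(\frac{9 n}{2} - 5\right) \cdot (6)^n.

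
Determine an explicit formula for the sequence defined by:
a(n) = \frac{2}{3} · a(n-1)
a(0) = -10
Pure geometric recurrence with ratio \frac{2}{3}.
By induction a(n) = a(0) · (\frac{2}{3})^n = - 10 \left(\frac{2}{3}\right)^{n}.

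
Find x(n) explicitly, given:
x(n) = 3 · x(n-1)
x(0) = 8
Pure geometric recurrence with ratio 3.
By induction x(n) = x(0) · (3)^n = 8 \cdot 3^{n}.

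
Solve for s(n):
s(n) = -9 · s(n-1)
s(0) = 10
Pure geometric recurrence with ratio -9.
By induction s(n) = s(0) · (-9)^n = 10 \left(-9\right)^{n}.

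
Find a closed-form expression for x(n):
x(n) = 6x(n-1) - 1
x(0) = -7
First-order linear non-homogeneous.
Homogeneous solution: x_h(n) = A·(6)^n.
Try constant particular solution x_p = K: K = 6K - 1 ⇒ K = \frac{1}{5}.
General: x(n) = A·(6)^n + \frac{1}{5}.
Apply x(0) = -7: A + \frac{1}{5} = -7 ⇒ A = - \frac{36}{5}.
So x(n) = \frac{1}{5} - \frac{36 \cdot 6^{n}}{5}.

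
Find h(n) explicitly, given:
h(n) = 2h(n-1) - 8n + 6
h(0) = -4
First-order linear with linear forcing.
Homogeneous solution: h_h(n) = A·(2)^n.
Try particular h_p(n) = pn + q. Substituting:
  pn + q = 2(p(n-1) + q) - 8n + 6.
Matching the n-coefficient: p = 2p - 8 ⇒ p = 8.
Matching constants: q = -2p + 2q + 6 ⇒ q = 10.
General: h(n) = A·(2)^n + 8 n + 10.
Apply h(0) = -4: A + 10 = -4 ⇒ A = -14.
So h(n) = - 14 \cdot 2^{n} + 8 n + 10.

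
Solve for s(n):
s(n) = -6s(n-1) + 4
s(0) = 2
First-order linear non-homogeneous.
Homogeneous solution: s_h(n) = A·(-6)^n.
Try constant particular solution s_p = K: K = -6K + 4 ⇒ K = \frac{4}{7}.
General: s(n) = A·(-6)^n + \frac{4}{7}.
Apply s(0) = 2: A + \frac{4}{7} = 2 ⇒ A = \frac{10}{7}.
So s(n) = \frac{10 \left(-6\right)^{n}}{7} + \frac{4}{7}.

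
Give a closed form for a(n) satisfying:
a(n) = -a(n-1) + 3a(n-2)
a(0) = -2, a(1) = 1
Characteristic equation: x² + x - 3 = 0.
Discriminant Δ = (-1)² + 4·(3) = 13.
Roots r₁,₂ = (-1 ± √13)/2, so r₁ = - \frac{1}{2} + \frac{\sqrt{13}}{2}, r₂ = - \frac{\sqrt{13}}{2} - \frac{1}{2}.
General solution: a(n) = A·r₁^n + B·r₂^n.
From the initial conditions, A + B = -2 and r₁A + r₂B = 1.
Since r₁ - r₂ = √13: A = (1 - (-2)r₂)/√13 = -1, and B = -2 - A = -1.
So a(n) = \left(-1\right)\left(- \frac{1}{2} + \frac{\sqrt{13}}{2}\right)^n + \left(-1\right)\left(- \frac{\sqrt{13}}{2} - \frac{1}{2}\right)^n.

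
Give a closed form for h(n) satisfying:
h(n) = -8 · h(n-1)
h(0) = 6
Pure geometric recurrence with ratio -8.
By induction h(n) = h(0) · (-8)^n = 6 \left(-8\right)^{n}.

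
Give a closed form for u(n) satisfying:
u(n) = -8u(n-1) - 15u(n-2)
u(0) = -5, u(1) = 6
Characteristic equation: x² + 8x + 15 = 0, which factors as (x - (-3))(x - (-5)) = 0.
Roots r₁ = -3, r₂ = -5 (distinct).
General solution: u(n) = A·(-3)^n + B·(-5)^n.
From u(0) = -5: A + B = -5.
From u(1) = 6: -3A - 5B = 6.
Solving: A = - \frac{19}{2}, B = \frac{9}{2}.
So u(n) = - \frac{19 \left(-3\right)^{n}}{2} + \frac{9 \left(-5\right)^{n}}{2}.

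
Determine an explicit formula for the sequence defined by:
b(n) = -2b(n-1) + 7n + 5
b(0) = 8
First-order linear with linear forcing.
Homogeneous solution: b_h(n) = A·(-2)^n.
Try particular b_p(n) = pn + q. Substituting:
  pn + q = -2(p(n-1) + q) + 7n + 5.
Matching the n-coefficient: p = -2p + 7 ⇒ p = \frac{7}{3}.
Matching constants: q = 2p - 2q + 5 ⇒ q = \frac{29}{9}.
General: b(n) = A·(-2)^n + \frac{7 n}{3} + \frac{29}{9}.
Apply b(0) = 8: A + \frac{29}{9} = 8 ⇒ A = \frac{43}{9}.
So b(n) = \frac{43 \left(-2\right)^{n}}{9} + \frac{7 n}{3} + \frac{29}{9}.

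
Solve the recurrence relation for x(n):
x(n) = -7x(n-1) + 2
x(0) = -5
First-order linear non-homogeneous.
Homogeneous solution: x_h(n) = A·(-7)^n.
Try constant particular solution x_p = K: K = -7K + 2 ⇒ K = \frac{1}{4}.
General: x(n) = A·(-7)^n + \frac{1}{4}.
Apply x(0) = -5: A + \frac{1}{4} = -5 ⇒ A = - \frac{21}{4}.
So x(n) = \frac{1}{4} - \frac{21 \left(-7\right)^{n}}{4}.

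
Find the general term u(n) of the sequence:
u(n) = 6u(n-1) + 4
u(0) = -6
First-order linear non-homogeneous.
Homogeneous solution: u_h(n) = A·(6)^n.
Try constant particular solution u_p = K: K = 6K + 4 ⇒ K = - \frac{4}{5}.
General: u(n) = A·(6)^n - \frac{4}{5}.
Apply u(0) = -6: A - \frac{4}{5} = -6 ⇒ A = - \frac{26}{5}.
So u(n) = - \frac{26 \cdot 6^{n}}{5} - \frac{4}{5}.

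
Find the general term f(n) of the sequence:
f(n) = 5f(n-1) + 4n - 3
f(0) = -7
First-order linear with linear forcing.
Homogeneous solution: f_h(n) = A·(5)^n.
Try particular f_p(n) = pn + q. Substituting:
  pn + q = 5(p(n-1) + q) + 4n - 3.
Matching the n-coefficient: p = 5p + 4 ⇒ p = -1.
Matching constants: q = -5p + 5q - 3 ⇒ q = - \frac{1}{2}.
General: f(n) = A·(5)^n - n - \frac{1}{2}.
Apply f(0) = -7: A - \frac{1}{2} = -7 ⇒ A = - \frac{13}{2}.
So f(n) = - \frac{13 \cdot 5^{n}}{2} - n - \frac{1}{2}.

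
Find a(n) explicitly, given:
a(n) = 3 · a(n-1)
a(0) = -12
Pure geometric recurrence with ratio 3.
By induction a(n) = a(0) · (3)^n = - 12 \cdot 3^{n}.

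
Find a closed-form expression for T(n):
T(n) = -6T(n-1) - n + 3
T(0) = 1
First-order linear with linear forcing.
Homogeneous solution: T_h(n) = A·(-6)^n.
Try particular T_p(n) = pn + q. Substituting:
  pn + q = -6(p(n-1) + q) - n + 3.
Matching the n-coefficient: p = -6p - 1 ⇒ p = - \frac{1}{7}.
Matching constants: q = 6p - 6q + 3 ⇒ q = \frac{15}{49}.
General: T(n) = A·(-6)^n - \frac{n}{7} + \frac{15}{49}.
Apply T(0) = 1: A + \frac{15}{49} = 1 ⇒ A = \frac{34}{49}.
So T(n) = \frac{34 \left(-6\right)^{n}}{49} - \frac{n}{7} + \frac{15}{49}.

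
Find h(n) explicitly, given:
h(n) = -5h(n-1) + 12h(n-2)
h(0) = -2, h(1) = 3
Characteristic equation: x² + 5x - 12 = 0.
Discriminant Δ = (-5)² + 4·(12) = 73.
Roots r₁,₂ = (-5 ± √73)/2, so r₁ = - \frac{5}{2} + \frac{\sqrt{73}}{2}, r₂ = - \frac{\sqrt{73}}{2} - \frac{5}{2}.
General solution: h(n) = A·r₁^n + B·r₂^n.
From the initial conditions, A + B = -2 and r₁A + r₂B = 3.
Since r₁ - r₂ = √73: A = (3 - (-2)r₂)/√73 = -1 - \frac{2 \sqrt{73}}{73}, and B = -2 - A = -1 + \frac{2 \sqrt{73}}{73}.
So h(n) = \left(-1 - \frac{2 \sqrt{73}}{73}\right)\left(- \frac{5}{2} + \frac{\sqrt{73}}{2}\right)^n + \left(-1 + \frac{2 \sqrt{73}}{73}\right)\left(- \frac{\sqrt{73}}{2} - \frac{5}{2}\right)^n.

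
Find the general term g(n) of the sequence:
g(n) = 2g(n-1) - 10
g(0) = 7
First-order linear non-homogeneous.
Homogeneous solution: g_h(n) = A·(2)^n.
Try constant particular solution g_p = K: K = 2K - 10 ⇒ K = 10.
General: g(n) = A·(2)^n + 10.
Apply g(0) = 7: A + 10 = 7 ⇒ A = -3.
So g(n) = 10 - 3 \cdot 2^{n}.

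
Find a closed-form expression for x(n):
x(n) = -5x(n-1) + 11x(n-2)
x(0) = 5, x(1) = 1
Characteristic equation: x² + 5x - 11 = 0.
Discriminant Δ = (-5)² + 4·(11) = 69.
Roots r₁,₂ = (-5 ± √69)/2, so r₁ = - \frac{5}{2} + \frac{\sqrt{69}}{2}, r₂ = - \frac{\sqrt{69}}{2} - \frac{5}{2}.
General solution: x(n) = A·r₁^n + B·r₂^n.
From the initial conditions, A + B = 5 and r₁A + r₂B = 1.
Since r₁ - r₂ = √69: A = (1 - (5)r₂)/√69 = \frac{9 \sqrt{69}}{46} + \frac{5}{2}, and B = 5 - A = \frac{5}{2} - \frac{9 \sqrt{69}}{46}.
So x(n) = \left(\frac{9 \sqrt{69}}{46} + \frac{5}{2}\right)\left(- \frac{5}{2} + \frac{\sqrt{69}}{2}\right)^n + \left(\frac{5}{2} - \frac{9 \sqrt{69}}{46}\right)\left(- \frac{\sqrt{69}}{2} - \frac{5}{2}\right)^n.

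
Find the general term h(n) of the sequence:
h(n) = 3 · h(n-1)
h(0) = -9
Pure geometric recurrence with ratio 3.
By induction h(n) = h(0) · (3)^n = - 9 \cdot 3^{n}.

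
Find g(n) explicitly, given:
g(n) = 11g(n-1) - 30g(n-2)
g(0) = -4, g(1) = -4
Characteristic equation: x² - 11x + 30 = 0, which factors as (x - (6))(x - (5)) = 0.
Roots r₁ = 6, r₂ = 5 (distinct).
General solution: g(n) = A·(6)^n + B·(5)^n.
From g(0) = -4: A + B = -4.
From g(1) = -4: 6A + 5B = -4.
Solving: A = 16, B = -20.
So g(n) = - 20 \cdot 5^{n} + 16 \cdot 6^{n}.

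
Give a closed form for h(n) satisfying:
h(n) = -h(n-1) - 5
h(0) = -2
First-order linear non-homogeneous.
Homogeneous solution: h_h(n) = A·(-1)^n.
Try constant particular solution h_p = K: K = -K - 5 ⇒ K = - \frac{5}{2}.
General: h(n) = A·(-1)^n - \frac{5}{2}.
Apply h(0) = -2: A - \frac{5}{2} = -2 ⇒ A = \frac{1}{2}.
So h(n) = \frac{\left(-1\right)^{n}}{2} - \frac{5}{2}.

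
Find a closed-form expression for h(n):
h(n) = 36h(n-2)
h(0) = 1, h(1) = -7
Characteristic equation: x² - 36 = 0, which factors as (x - (6))(x - (-6)) = 0.
Roots r₁ = 6, r₂ = -6 (distinct).
General solution: h(n) = A·(6)^n + B·(-6)^n.
From h(0) = 1: A + B = 1.
From h(1) = -7: 6A - 6B = -7.
Solving: A = - \frac{1}{12}, B = \frac{13}{12}.
So h(n) = \frac{13 \left(-6\right)^{n}}{12} - \frac{6^{n}}{12}.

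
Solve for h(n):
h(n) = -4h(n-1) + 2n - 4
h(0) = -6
First-order linear with linear forcing.
Homogeneous solution: h_h(n) = A·(-4)^n.
Try particular h_p(n) = pn + q. Substituting:
  pn + q = -4(p(n-1) + q) + 2n - 4.
Matching the n-coefficient: p = -4p + 2 ⇒ p = \frac{2}{5}.
Matching constants: q = 4p - 4q - 4 ⇒ q = - \frac{12}{25}.
General: h(n) = A·(-4)^n + \frac{2 n}{5} - \frac{12}{25}.
Apply h(0) = -6: A - \frac{12}{25} = -6 ⇒ A = - \frac{138}{25}.
So h(n) = - \frac{138 \left(-4\right)^{n}}{25} + \frac{2 n}{5} - \frac{12}{25}.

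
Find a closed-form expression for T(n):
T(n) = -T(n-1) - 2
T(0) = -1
First-order linear non-homogeneous.
Homogeneous solution: T_h(n) = A·(-1)^n.
Try constant particular solution T_p = K: K = -K - 2 ⇒ K = -1.
General: T(n) = A·(-1)^n - 1.
Apply T(0) = -1: A - 1 = -1 ⇒ A = 0.
So T(n) = -1.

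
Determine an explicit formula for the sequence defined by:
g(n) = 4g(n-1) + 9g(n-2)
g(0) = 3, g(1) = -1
Characteristic equation: x² - 4x - 9 = 0.
Discriminant Δ = (4)² + 4·(9) = 52.
Roots r₁,₂ = (4 ± √52)/2, so r₁ = 2 + \sqrt{13}, r₂ = 2 - \sqrt{13}.
General solution: g(n) = A·r₁^n + B·r₂^n.
From the initial conditions, A + B = 3 and r₁A + r₂B = -1.
Since r₁ - r₂ = √52: A = (-1 - (3)r₂)/√52 = \frac{3}{2} - \frac{7 \sqrt{13}}{26}, and B = 3 - A = \frac{7 \sqrt{13}}{26} + \frac{3}{2}.
So g(n) = \left(\frac{3}{2} - \frac{7 \sqrt{13}}{26}\right)\left(2 + \sqrt{13}\right)^n + \left(\frac{7 \sqrt{13}}{26} + \frac{3}{2}\right)\left(2 - \sqrt{13}\right)^n.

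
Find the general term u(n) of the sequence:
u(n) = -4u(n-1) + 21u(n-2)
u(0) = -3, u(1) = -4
Characteristic equation: x² + 4x - 21 = 0, which factors as (x - (-7))(x - (3)) = 0.
Roots r₁ = -7, r₂ = 3 (distinct).
General solution: u(n) = A·(-7)^n + B·(3)^n.
From u(0) = -3: A + B = -3.
From u(1) = -4: -7A + 3B = -4.
Solving: A = - \frac{1}{2}, B = - \frac{5}{2}.
So u(n) = - \frac{\left(-7\right)^{n}}{2} - \frac{5 \cdot 3^{n}}{2}.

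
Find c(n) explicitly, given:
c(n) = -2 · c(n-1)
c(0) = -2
Pure geometric recurrence with ratio -2.
By induction c(n) = c(0) · (-2)^n = - 2 \left(-2\right)^{n}.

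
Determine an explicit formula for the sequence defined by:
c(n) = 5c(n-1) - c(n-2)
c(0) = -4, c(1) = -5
Characteristic equation: x² - 5x + 1 = 0.
Discriminant Δ = (5)² + 4·(-1) = 21.
Roots r₁,₂ = (5 ± √21)/2, so r₁ = \frac{\sqrt{21}}{2} + \frac{5}{2}, r₂ = \frac{5}{2} - \frac{\sqrt{21}}{2}.
General solution: c(n) = A·r₁^n + B·r₂^n.
From the initial conditions, A + B = -4 and r₁A + r₂B = -5.
Since r₁ - r₂ = √21: A = (-5 - (-4)r₂)/√21 = -2 + \frac{5 \sqrt{21}}{21}, and B = -4 - A = -2 - \frac{5 \sqrt{21}}{21}.
So c(n) = \left(-2 + \frac{5 \sqrt{21}}{21}\right)\left(\frac{\sqrt{21}}{2} + \frac{5}{2}\right)^n + \left(-2 - \frac{5 \sqrt{21}}{21}\right)\left(\frac{5}{2} - \frac{\sqrt{21}}{2}\right)^n.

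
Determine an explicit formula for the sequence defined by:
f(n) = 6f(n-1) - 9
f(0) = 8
First-order linear non-homogeneous.
Homogeneous solution: f_h(n) = A·(6)^n.
Try constant particular solution f_p = K: K = 6K - 9 ⇒ K = \frac{9}{5}.
General: f(n) = A·(6)^n + \frac{9}{5}.
Apply f(0) = 8: A + \frac{9}{5} = 8 ⇒ A = \frac{31}{5}.
So f(n) = \frac{31 \cdot 6^{n}}{5} + \frac{9}{5}.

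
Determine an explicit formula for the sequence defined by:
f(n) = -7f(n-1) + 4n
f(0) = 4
First-order linear with linear forcing.
Homogeneous solution: f_h(n) = A·(-7)^n.
Try particular f_p(n) = pn + q. Substituting:
  pn + q = -7(p(n-1) + q) + 4n.
Matching the n-coefficient: p = -7p + 4 ⇒ p = \frac{1}{2}.
Matching constants: q = 7p - 7q ⇒ q = \frac{7}{16}.
General: f(n) = A·(-7)^n + \frac{n}{2} + \frac{7}{16}.
Apply f(0) = 4: A + \frac{7}{16} = 4 ⇒ A = \frac{57}{16}.
So f(n) = \frac{57 \left(-7\right)^{n}}{16} + \frac{n}{2} + \frac{7}{16}.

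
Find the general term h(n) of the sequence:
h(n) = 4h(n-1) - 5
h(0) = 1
First-order linear non-homogeneous.
Homogeneous solution: h_h(n) = A·(4)^n.
Try constant particular solution h_p = K: K = 4K - 5 ⇒ K = \frac{5}{3}.
General: h(n) = A·(4)^n + \frac{5}{3}.
Apply h(0) = 1: A + \frac{5}{3} = 1 ⇒ A = - \frac{2}{3}.
So h(n) = \frac{5}{3} - \frac{2 \cdot 4^{n}}{3}.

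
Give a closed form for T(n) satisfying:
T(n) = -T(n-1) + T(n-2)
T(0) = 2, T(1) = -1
Characteristic equation: x² + x - 1 = 0.
Discriminant Δ = (-1)² + 4·(1) = 5.
Roots r₁,₂ = (-1 ± √5)/2, so r₁ = - \frac{1}{2} + \frac{\sqrt{5}}{2}, r₂ = - \frac{\sqrt{5}}{2} - \frac{1}{2}.
General solution: T(n) = A·r₁^n + B·r₂^n.
From the initial conditions, A + B = 2 and r₁A + r₂B = -1.
Since r₁ - r₂ = √5: A = (-1 - (2)r₂)/√5 = 1, and B = 2 - A = 1.
So T(n) = \left(1\right)\left(- \frac{1}{2} + \frac{\sqrt{5}}{2}\right)^n + \left(1\right)\left(- \frac{\sqrt{5}}{2} - \frac{1}{2}\right)^n.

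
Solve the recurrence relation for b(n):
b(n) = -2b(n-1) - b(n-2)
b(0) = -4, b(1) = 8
Characteristic equation: x² + 2x + 1 = 0, which is (x - (-1))².
Repeated root r = -1.
General solution: b(n) = (A + Bn)·(-1)^n.
From b(0) = -4: A = -4.
From b(1) = 8: (A + B)·(-1) = 8 ⇒ B = -4.
So b(n) = \left(- 4 n - 4\right) \cdot (-1)^n.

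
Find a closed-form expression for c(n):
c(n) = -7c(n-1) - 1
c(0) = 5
First-order linear non-homogeneous.
Homogeneous solution: c_h(n) = A·(-7)^n.
Try constant particular solution c_p = K: K = -7K - 1 ⇒ K = - \frac{1}{8}.
General: c(n) = A·(-7)^n - \frac{1}{8}.
Apply c(0) = 5: A - \frac{1}{8} = 5 ⇒ A = \frac{41}{8}.
So c(n) = \frac{41 \left(-7\right)^{n}}{8} - \frac{1}{8}.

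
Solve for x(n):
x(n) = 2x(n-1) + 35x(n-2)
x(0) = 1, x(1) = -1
Characteristic equation: x² - 2x - 35 = 0, which factors as (x - (7))(x - (-5)) = 0.
Roots r₁ = 7, r₂ = -5 (distinct).
General solution: x(n) = A·(7)^n + B·(-5)^n.
From x(0) = 1: A + B = 1.
From x(1) = -1: 7A - 5B = -1.
Solving: A = \frac{1}{3}, B = \frac{2}{3}.
So x(n) = \frac{2 \left(-5\right)^{n}}{3} + \frac{7^{n}}{3}.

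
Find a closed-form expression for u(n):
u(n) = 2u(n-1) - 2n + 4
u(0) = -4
First-order linear with linear forcing.
Homogeneous solution: u_h(n) = A·(2)^n.
Try particular u_p(n) = pn + q. Substituting:
  pn + q = 2(p(n-1) + q) - 2n + 4.
Matching the n-coefficient: p = 2p - 2 ⇒ p = 2.
Matching constants: q = -2p + 2q + 4 ⇒ q = 0.
General: u(n) = A·(2)^n + 2 n + 0.
Apply u(0) = -4: A + 0 = -4 ⇒ A = -4.
So u(n) = - 4 \cdot 2^{n} + 2 n.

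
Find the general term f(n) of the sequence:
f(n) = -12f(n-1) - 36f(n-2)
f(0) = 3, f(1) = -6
Characteristic equation: x² + 12x + 36 = 0, which is (x - (-6))².
Repeated root r = -6.
General solution: f(n) = (A + Bn)·(-6)^n.
From f(0) = 3: A = 3.
From f(1) = -6: (A + B)·(-6) = -6 ⇒ B = -2.
So f(n) = \left(3 - 2 n\right) \cdot (-6)^n.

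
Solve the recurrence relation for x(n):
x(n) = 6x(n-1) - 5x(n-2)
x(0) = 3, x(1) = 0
Characteristic equation: x² - 6x + 5 = 0, which factors as (x - (1))(x - (5)) = 0.
Roots r₁ = 1, r₂ = 5 (distinct).
General solution: x(n) = A·(1)^n + B·(5)^n.
From x(0) = 3: A + B = 3.
From x(1) = 0: A + 5B = 0.
Solving: A = \frac{15}{4}, B = - \frac{3}{4}.
So x(n) = \frac{15}{4} - \frac{3 \cdot 5^{n}}{4}.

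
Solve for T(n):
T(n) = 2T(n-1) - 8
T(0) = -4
First-order linear non-homogeneous.
Homogeneous solution: T_h(n) = A·(2)^n.
Try constant particular solution T_p = K: K = 2K - 8 ⇒ K = 8.
General: T(n) = A·(2)^n + 8.
Apply T(0) = -4: A + 8 = -4 ⇒ A = -12.
So T(n) = 8 - 12 \cdot 2^{n}.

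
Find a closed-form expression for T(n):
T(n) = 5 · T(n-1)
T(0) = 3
Pure geometric recurrence with ratio 5.
By induction T(n) = T(0) · (5)^n = 3 \cdot 5^{n}.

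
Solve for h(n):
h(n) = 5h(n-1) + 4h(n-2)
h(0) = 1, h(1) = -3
Characteristic equation: x² - 5x - 4 = 0.
Discriminant Δ = (5)² + 4·(4) = 41.
Roots r₁,₂ = (5 ± √41)/2, so r₁ = \frac{5}{2} + \frac{\sqrt{41}}{2}, r₂ = \frac{5}{2} - \frac{\sqrt{41}}{2}.
General solution: h(n) = A·r₁^n + B·r₂^n.
From the initial conditions, A + B = 1 and r₁A + r₂B = -3.
Since r₁ - r₂ = √41: A = (-3 - (1)r₂)/√41 = \frac{1}{2} - \frac{11 \sqrt{41}}{82}, and B = 1 - A = \frac{1}{2} + \frac{11 \sqrt{41}}{82}.
So h(n) = \left(\frac{1}{2} - \frac{11 \sqrt{41}}{82}\right)\left(\frac{5}{2} + \frac{\sqrt{41}}{2}\right)^n + \left(\frac{1}{2} + \frac{11 \sqrt{41}}{82}\right)\left(\frac{5}{2} - \frac{\sqrt{41}}{2}\right)^n.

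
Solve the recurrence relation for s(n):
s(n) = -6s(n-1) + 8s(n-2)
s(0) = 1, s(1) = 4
Characteristic equation: x² + 6x - 8 = 0.
Discriminant Δ = (-6)² + 4·(8) = 68.
Roots r₁,₂ = (-6 ± √68)/2, so r₁ = -3 + \sqrt{17}, r₂ = - \sqrt{17} - 3.
General solution: s(n) = A·r₁^n + B·r₂^n.
From the initial conditions, A + B = 1 and r₁A + r₂B = 4.
Since r₁ - r₂ = √68: A = (4 - (1)r₂)/√68 = \frac{1}{2} + \frac{7 \sqrt{17}}{34}, and B = 1 - A = \frac{1}{2} - \frac{7 \sqrt{17}}{34}.
So s(n) = \left(\frac{1}{2} + \frac{7 \sqrt{17}}{34}\right)\left(-3 + \sqrt{17}\right)^n + \left(\frac{1}{2} - \frac{7 \sqrt{17}}{34}\right)\left(- \sqrt{17} - 3\right)^n.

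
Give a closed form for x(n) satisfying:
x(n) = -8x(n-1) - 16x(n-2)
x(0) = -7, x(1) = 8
Characteristic equation: x² + 8x + 16 = 0, which is (x - (-4))².
Repeated root r = -4.
General solution: x(n) = (A + Bn)·(-4)^n.
From x(0) = -7: A = -7.
From x(1) = 8: (A + B)·(-4) = 8 ⇒ B = 5.
So x(n) = \left(5 n - 7\right) \cdot (-4)^n.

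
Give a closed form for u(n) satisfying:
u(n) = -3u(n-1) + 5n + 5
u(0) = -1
First-order linear with linear forcing.
Homogeneous solution: u_h(n) = A·(-3)^n.
Try particular u_p(n) = pn + q. Substituting:
  pn + q = -3(p(n-1) + q) + 5n + 5.
Matching the n-coefficient: p = -3p + 5 ⇒ p = \frac{5}{4}.
Matching constants: q = 3p - 3q + 5 ⇒ q = \frac{35}{16}.
General: u(n) = A·(-3)^n + \frac{5 n}{4} + \frac{35}{16}.
Apply u(0) = -1: A + \frac{35}{16} = -1 ⇒ A = - \frac{51}{16}.
So u(n) = - \frac{51 \left(-3\right)^{n}}{16} + \frac{5 n}{4} + \frac{35}{16}.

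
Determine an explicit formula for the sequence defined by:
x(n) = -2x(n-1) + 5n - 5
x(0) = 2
First-order linear with linear forcing.
Homogeneous solution: x_h(n) = A·(-2)^n.
Try particular x_p(n) = pn + q. Substituting:
  pn + q = -2(p(n-1) + q) + 5n - 5.
Matching the n-coefficient: p = -2p + 5 ⇒ p = \frac{5}{3}.
Matching constants: q = 2p - 2q - 5 ⇒ q = - \frac{5}{9}.
General: x(n) = A·(-2)^n + \frac{5 n}{3} - \frac{5}{9}.
Apply x(0) = 2: A - \frac{5}{9} = 2 ⇒ A = \frac{23}{9}.
So x(n) = \frac{23 \left(-2\right)^{n}}{9} + \frac{5 n}{3} - \frac{5}{9}.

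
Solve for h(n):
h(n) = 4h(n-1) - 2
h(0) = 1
First-order linear non-homogeneous.
Homogeneous solution: h_h(n) = A·(4)^n.
Try constant particular solution h_p = K: K = 4K - 2 ⇒ K = \frac{2}{3}.
General: h(n) = A·(4)^n + \frac{2}{3}.
Apply h(0) = 1: A + \frac{2}{3} = 1 ⇒ A = \frac{1}{3}.
So h(n) = \frac{4^{n}}{3} + \frac{2}{3}.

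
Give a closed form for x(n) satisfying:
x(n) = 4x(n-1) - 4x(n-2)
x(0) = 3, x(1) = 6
Characteristic equation: x² - 4x + 4 = 0, which is (x - (2))².
Repeated root r = 2.
General solution: x(n) = (A + Bn)·(2)^n.
From x(0) = 3: A = 3.
From x(1) = 6: (A + B)·(2) = 6 ⇒ B = 0.
So x(n) = \left(3\right) \cdot (2)^n.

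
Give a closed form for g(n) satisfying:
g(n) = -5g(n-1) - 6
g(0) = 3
First-order linear non-homogeneous.
Homogeneous solution: g_h(n) = A·(-5)^n.
Try constant particular solution g_p = K: K = -5K - 6 ⇒ K = -1.
General: g(n) = A·(-5)^n - 1.
Apply g(0) = 3: A - 1 = 3 ⇒ A = 4.
So g(n) = 4 \left(-5\right)^{n} - 1.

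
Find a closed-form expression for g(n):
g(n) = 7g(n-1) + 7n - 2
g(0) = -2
First-order linear with linear forcing.
Homogeneous solution: g_h(n) = A·(7)^n.
Try particular g_p(n) = pn + q. Substituting:
  pn + q = 7(p(n-1) + q) + 7n - 2.
Matching the n-coefficient: p = 7p + 7 ⇒ p = - \frac{7}{6}.
Matching constants: q = -7p + 7q - 2 ⇒ q = - \frac{37}{36}.
General: g(n) = A·(7)^n - \frac{7 n}{6} - \frac{37}{36}.
Apply g(0) = -2: A - \frac{37}{36} = -2 ⇒ A = - \frac{35}{36}.
So g(n) = - \frac{35 \cdot 7^{n}}{36} - \frac{7 n}{6} - \frac{37}{36}.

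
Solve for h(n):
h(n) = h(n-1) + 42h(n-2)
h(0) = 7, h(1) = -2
Characteristic equation: x² - x - 42 = 0, which factors as (x - (-6))(x - (7)) = 0.
Roots r₁ = -6, r₂ = 7 (distinct).
General solution: h(n) = A·(-6)^n + B·(7)^n.
From h(0) = 7: A + B = 7.
From h(1) = -2: -6A + 7B = -2.
Solving: A = \frac{51}{13}, B = \frac{40}{13}.
So h(n) = \frac{51 \left(-6\right)^{n}}{13} + \frac{40 \cdot 7^{n}}{13}.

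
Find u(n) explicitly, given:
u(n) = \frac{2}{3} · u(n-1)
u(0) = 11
Pure geometric recurrence with ratio \frac{2}{3}.
By induction u(n) = u(0) · (\frac{2}{3})^n = 11 \left(\frac{2}{3}\right)^{n}.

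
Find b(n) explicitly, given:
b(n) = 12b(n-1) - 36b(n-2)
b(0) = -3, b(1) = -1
Characteristic equation: x² - 12x + 36 = 0, which is (x - (6))².
Repeated root r = 6.
General solution: b(n) = (A + Bn)·(6)^n.
From b(0) = -3: A = -3.
From b(1) = -1: (A + B)·(6) = -1 ⇒ B = \frac{17}{6}.
So b(n) = \left(\frac{17 n}{6} - 3\right) \cdot (6)^n.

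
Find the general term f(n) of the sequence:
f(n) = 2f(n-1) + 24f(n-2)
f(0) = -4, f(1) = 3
Characteristic equation: x² - 2x - 24 = 0, which factors as (x - (6))(x - (-4)) = 0.
Roots r₁ = 6, r₂ = -4 (distinct).
General solution: f(n) = A·(6)^n + B·(-4)^n.
From f(0) = -4: A + B = -4.
From f(1) = 3: 6A - 4B = 3.
Solving: A = - \frac{13}{10}, B = - \frac{27}{10}.
So f(n) = - \frac{27 \left(-4\right)^{n}}{10} - \frac{13 \cdot 6^{n}}{10}.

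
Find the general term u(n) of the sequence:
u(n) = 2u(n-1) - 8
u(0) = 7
First-order linear non-homogeneous.
Homogeneous solution: u_h(n) = A·(2)^n.
Try constant particular solution u_p = K: K = 2K - 8 ⇒ K = 8.
General: u(n) = A·(2)^n + 8.
Apply u(0) = 7: A + 8 = 7 ⇒ A = -1.
So u(n) = 8 - 2^{n}.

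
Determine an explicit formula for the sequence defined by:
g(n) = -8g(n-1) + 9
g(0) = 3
First-order linear non-homogeneous.
Homogeneous solution: g_h(n) = A·(-8)^n.
Try constant particular solution g_p = K: K = -8K + 9 ⇒ K = 1.
General: g(n) = A·(-8)^n + 1.
Apply g(0) = 3: A + 1 = 3 ⇒ A = 2.
So g(n) = 2 \left(-8\right)^{n} + 1.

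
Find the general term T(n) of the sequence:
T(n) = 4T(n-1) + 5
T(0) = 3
First-order linear non-homogeneous.
Homogeneous solution: T_h(n) = A·(4)^n.
Try constant particular solution T_p = K: K = 4K + 5 ⇒ K = - \frac{5}{3}.
General: T(n) = A·(4)^n - \frac{5}{3}.
Apply T(0) = 3: A - \frac{5}{3} = 3 ⇒ A = \frac{14}{3}.
So T(n) = \frac{14 \cdot 4^{n}}{3} - \frac{5}{3}.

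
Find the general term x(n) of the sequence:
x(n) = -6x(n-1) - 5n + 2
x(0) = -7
First-order linear with linear forcing.
Homogeneous solution: x_h(n) = A·(-6)^n.
Try particular x_p(n) = pn + q. Substituting:
  pn + q = -6(p(n-1) + q) - 5n + 2.
Matching the n-coefficient: p = -6p - 5 ⇒ p = - \frac{5}{7}.
Matching constants: q = 6p - 6q + 2 ⇒ q = - \frac{16}{49}.
General: x(n) = A·(-6)^n - \frac{5 n}{7} - \frac{16}{49}.
Apply x(0) = -7: A - \frac{16}{49} = -7 ⇒ A = - \frac{327}{49}.
So x(n) = - \frac{327 \left(-6\right)^{n}}{49} - \frac{5 n}{7} - \frac{16}{49}.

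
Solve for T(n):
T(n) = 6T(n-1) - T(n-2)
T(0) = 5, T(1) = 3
Characteristic equation: x² - 6x + 1 = 0.
Discriminant Δ = (6)² + 4·(-1) = 32.
Roots r₁,₂ = (6 ± √32)/2, so r₁ = 2 \sqrt{2} + 3, r₂ = 3 - 2 \sqrt{2}.
General solution: T(n) = A·r₁^n + B·r₂^n.
From the initial conditions, A + B = 5 and r₁A + r₂B = 3.
Since r₁ - r₂ = √32: A = (3 - (5)r₂)/√32 = \frac{5}{2} - \frac{3 \sqrt{2}}{2}, and B = 5 - A = \frac{3 \sqrt{2}}{2} + \frac{5}{2}.
So T(n) = \left(\frac{5}{2} - \frac{3 \sqrt{2}}{2}\right)\left(2 \sqrt{2} + 3\right)^n + \left(\frac{3 \sqrt{2}}{2} + \frac{5}{2}\right)\left(3 - 2 \sqrt{2}\right)^n.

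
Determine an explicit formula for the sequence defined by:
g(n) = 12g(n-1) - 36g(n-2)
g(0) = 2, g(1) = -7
Characteristic equation: x² - 12x + 36 = 0, which is (x - (6))².
Repeated root r = 6.
General solution: g(n) = (A + Bn)·(6)^n.
From g(0) = 2: A = 2.
From g(1) = -7: (A + B)·(6) = -7 ⇒ B = - \frac{19}{6}.
So g(n) = \left(2 - \frac{19 n}{6}\right) \cdot (6)^n.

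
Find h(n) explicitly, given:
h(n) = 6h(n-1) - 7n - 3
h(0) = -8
First-order linear with linear forcing.
Homogeneous solution: h_h(n) = A·(6)^n.
Try particular h_p(n) = pn + q. Substituting:
  pn + q = 6(p(n-1) + q) - 7n - 3.
Matching the n-coefficient: p = 6p - 7 ⇒ p = \frac{7}{5}.
Matching constants: q = -6p + 6q - 3 ⇒ q = \frac{57}{25}.
General: h(n) = A·(6)^n + \frac{7 n}{5} + \frac{57}{25}.
Apply h(0) = -8: A + \frac{57}{25} = -8 ⇒ A = - \frac{257}{25}.
So h(n) = - \frac{257 \cdot 6^{n}}{25} + \frac{7 n}{5} + \frac{57}{25}.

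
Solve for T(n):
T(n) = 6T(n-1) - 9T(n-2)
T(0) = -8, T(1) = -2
Characteristic equation: x² - 6x + 9 = 0, which is (x - (3))².
Repeated root r = 3.
General solution: T(n) = (A + Bn)·(3)^n.
From T(0) = -8: A = -8.
From T(1) = -2: (A + B)·(3) = -2 ⇒ B = \frac{22}{3}.
So T(n) = \left(\frac{22 n}{3} - 8\right) \cdot (3)^n.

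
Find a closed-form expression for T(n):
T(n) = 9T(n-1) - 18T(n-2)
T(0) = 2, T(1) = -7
Characteristic equation: x² - 9x + 18 = 0, which factors as (x - (3))(x - (6)) = 0.
Roots r₁ = 3, r₂ = 6 (distinct).
General solution: T(n) = A·(3)^n + B·(6)^n.
From T(0) = 2: A + B = 2.
From T(1) = -7: 3A + 6B = -7.
Solving: A = \frac{19}{3}, B = - \frac{13}{3}.
So T(n) = \frac{19 \cdot 3^{n}}{3} - \frac{13 \cdot 6^{n}}{3}.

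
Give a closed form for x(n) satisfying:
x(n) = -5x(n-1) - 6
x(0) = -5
First-order linear non-homogeneous.
Homogeneous solution: x_h(n) = A·(-5)^n.
Try constant particular solution x_p = K: K = -5K - 6 ⇒ K = -1.
General: x(n) = A·(-5)^n - 1.
Apply x(0) = -5: A - 1 = -5 ⇒ A = -4.
So x(n) = - 4 \left(-5\right)^{n} - 1.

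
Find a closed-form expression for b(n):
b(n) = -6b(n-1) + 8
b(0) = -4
First-order linear non-homogeneous.
Homogeneous solution: b_h(n) = A·(-6)^n.
Try constant particular solution b_p = K: K = -6K + 8 ⇒ K = \frac{8}{7}.
General: b(n) = A·(-6)^n + \frac{8}{7}.
Apply b(0) = -4: A + \frac{8}{7} = -4 ⇒ A = - \frac{36}{7}.
So b(n) = \frac{8}{7} - \frac{36 \left(-6\right)^{n}}{7}.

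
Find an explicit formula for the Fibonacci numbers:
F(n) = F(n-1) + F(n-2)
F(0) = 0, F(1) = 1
This is the Fibonacci sequence.
Characteristic equation: x² - x - 1 = 0; roots r₁ = \frac{1}{2} + \frac{\sqrt{5}}{2}, r₂ = \frac{1}{2} - \frac{\sqrt{5}}{2}.
General: F(n) = A·r₁^n + B·r₂^n. Solving with F(0)=0, F(1)=1 gives A = \frac{\sqrt{5}}{5}, B = - \frac{\sqrt{5}}{5}.
So F(n) = \frac{2^{- n} \sqrt{5} \left(- \left(1 - \sqrt{5}\right)^{n} + \left(1 + \sqrt{5}\right)^{n}\right)}{5}.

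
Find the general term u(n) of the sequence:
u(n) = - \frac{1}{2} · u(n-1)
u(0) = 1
Pure geometric recurrence with ratio - \frac{1}{2}.
By induction u(n) = u(0) · (- \frac{1}{2})^n = \left(- \frac{1}{2}\right)^{n}.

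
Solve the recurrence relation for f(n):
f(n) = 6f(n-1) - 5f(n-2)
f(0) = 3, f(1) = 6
Characteristic equation: x² - 6x + 5 = 0, which factors as (x - (5))(x - (1)) = 0.
Roots r₁ = 5, r₂ = 1 (distinct).
General solution: f(n) = A·(5)^n + B·(1)^n.
From f(0) = 3: A + B = 3.
From f(1) = 6: 5A + B = 6.
Solving: A = \frac{3}{4}, B = \frac{9}{4}.
So f(n) = \frac{3 \cdot 5^{n}}{4} + \frac{9}{4}.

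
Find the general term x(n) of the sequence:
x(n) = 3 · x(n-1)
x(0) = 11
Pure geometric recurrence with ratio 3.
By induction x(n) = x(0) · (3)^n = 11 \cdot 3^{n}.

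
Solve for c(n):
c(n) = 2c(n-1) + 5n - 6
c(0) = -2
First-order linear with linear forcing.
Homogeneous solution: c_h(n) = A·(2)^n.
Try particular c_p(n) = pn + q. Substituting:
  pn + q = 2(p(n-1) + q) + 5n - 6.
Matching the n-coefficient: p = 2p + 5 ⇒ p = -5.
Matching constants: q = -2p + 2q - 6 ⇒ q = -4.
General: c(n) = A·(2)^n - 5 n - 4.
Apply c(0) = -2: A - 4 = -2 ⇒ A = 2.
So c(n) = 2 \cdot 2^{n} - 5 n - 4.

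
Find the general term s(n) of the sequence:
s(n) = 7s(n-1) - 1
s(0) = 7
First-order linear non-homogeneous.
Homogeneous solution: s_h(n) = A·(7)^n.
Try constant particular solution s_p = K: K = 7K - 1 ⇒ K = \frac{1}{6}.
General: s(n) = A·(7)^n + \frac{1}{6}.
Apply s(0) = 7: A + \frac{1}{6} = 7 ⇒ A = \frac{41}{6}.
So s(n) = \frac{41 \cdot 7^{n}}{6} + \frac{1}{6}.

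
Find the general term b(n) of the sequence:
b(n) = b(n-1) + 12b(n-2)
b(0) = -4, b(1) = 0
Characteristic equation: x² - x - 12 = 0, which factors as (x - (4))(x - (-3)) = 0.
Roots r₁ = 4, r₂ = -3 (distinct).
General solution: b(n) = A·(4)^n + B·(-3)^n.
From b(0) = -4: A + B = -4.
From b(1) = 0: 4A - 3B = 0.
Solving: A = - \frac{12}{7}, B = - \frac{16}{7}.
So b(n) = - \frac{16 \left(-3\right)^{n}}{7} - \frac{12 \cdot 4^{n}}{7}.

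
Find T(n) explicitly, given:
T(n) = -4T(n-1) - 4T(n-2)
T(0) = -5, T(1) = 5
Characteristic equation: x² + 4x + 4 = 0, which is (x - (-2))².
Repeated root r = -2.
General solution: T(n) = (A + Bn)·(-2)^n.
From T(0) = -5: A = -5.
From T(1) = 5: (A + B)·(-2) = 5 ⇒ B = \frac{5}{2}.
So T(n) = \left(\frac{5 n}{2} - 5\right) \cdot (-2)^n.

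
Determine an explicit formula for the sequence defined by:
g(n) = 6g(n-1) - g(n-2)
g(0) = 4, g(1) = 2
Characteristic equation: x² - 6x + 1 = 0.
Discriminant Δ = (6)² + 4·(-1) = 32.
Roots r₁,₂ = (6 ± √32)/2, so r₁ = 2 \sqrt{2} + 3, r₂ = 3 - 2 \sqrt{2}.
General solution: g(n) = A·r₁^n + B·r₂^n.
From the initial conditions, A + B = 4 and r₁A + r₂B = 2.
Since r₁ - r₂ = √32: A = (2 - (4)r₂)/√32 = 2 - \frac{5 \sqrt{2}}{4}, and B = 4 - A = \frac{5 \sqrt{2}}{4} + 2.
So g(n) = \left(2 - \frac{5 \sqrt{2}}{4}\right)\left(2 \sqrt{2} + 3\right)^n + \left(\frac{5 \sqrt{2}}{4} + 2\right)\left(3 - 2 \sqrt{2}\right)^n.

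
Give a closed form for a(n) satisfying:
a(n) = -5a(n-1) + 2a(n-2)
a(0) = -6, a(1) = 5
Characteristic equation: x² + 5x - 2 = 0.
Discriminant Δ = (-5)² + 4·(2) = 33.
Roots r₁,₂ = (-5 ± √33)/2, so r₁ = - \frac{5}{2} + \frac{\sqrt{33}}{2}, r₂ = - \frac{\sqrt{33}}{2} - \frac{5}{2}.
General solution: a(n) = A·r₁^n + B·r₂^n.
From the initial conditions, A + B = -6 and r₁A + r₂B = 5.
Since r₁ - r₂ = √33: A = (5 - (-6)r₂)/√33 = -3 - \frac{10 \sqrt{33}}{33}, and B = -6 - A = -3 + \frac{10 \sqrt{33}}{33}.
So a(n) = \left(-3 - \frac{10 \sqrt{33}}{33}\right)\left(- \frac{5}{2} + \frac{\sqrt{33}}{2}\right)^n + \left(-3 + \frac{10 \sqrt{33}}{33}\right)\left(- \frac{\sqrt{33}}{2} - \frac{5}{2}\right)^n.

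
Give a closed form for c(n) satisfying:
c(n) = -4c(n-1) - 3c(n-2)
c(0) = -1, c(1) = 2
Characteristic equation: x² + 4x + 3 = 0, which factors as (x - (-3))(x - (-1)) = 0.
Roots r₁ = -3, r₂ = -1 (distinct).
General solution: c(n) = A·(-3)^n + B·(-1)^n.
From c(0) = -1: A + B = -1.
From c(1) = 2: -3A - B = 2.
Solving: A = - \frac{1}{2}, B = - \frac{1}{2}.
So c(n) = - \frac{\left(-1\right)^{n}}{2} - \frac{\left(-3\right)^{n}}{2}.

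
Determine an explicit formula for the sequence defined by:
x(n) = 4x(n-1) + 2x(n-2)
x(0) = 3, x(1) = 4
Characteristic equation: x² - 4x - 2 = 0.
Discriminant Δ = (4)² + 4·(2) = 24.
Roots r₁,₂ = (4 ± √24)/2, so r₁ = 2 + \sqrt{6}, r₂ = 2 - \sqrt{6}.
General solution: x(n) = A·r₁^n + B·r₂^n.
From the initial conditions, A + B = 3 and r₁A + r₂B = 4.
Since r₁ - r₂ = √24: A = (4 - (3)r₂)/√24 = \frac{3}{2} - \frac{\sqrt{6}}{6}, and B = 3 - A = \frac{\sqrt{6}}{6} + \frac{3}{2}.
So x(n) = \left(\frac{3}{2} - \frac{\sqrt{6}}{6}\right)\left(2 + \sqrt{6}\right)^n + \left(\frac{\sqrt{6}}{6} + \frac{3}{2}\right)\left(2 - \sqrt{6}\right)^n.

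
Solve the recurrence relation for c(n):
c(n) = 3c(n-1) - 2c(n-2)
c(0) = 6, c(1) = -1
Characteristic equation: x² - 3x + 2 = 0, which factors as (x - (2))(x - (1)) = 0.
Roots r₁ = 2, r₂ = 1 (distinct).
General solution: c(n) = A·(2)^n + B·(1)^n.
From c(0) = 6: A + B = 6.
From c(1) = -1: 2A + B = -1.
Solving: A = -7, B = 13.
So c(n) = 13 - 7 \cdot 2^{n}.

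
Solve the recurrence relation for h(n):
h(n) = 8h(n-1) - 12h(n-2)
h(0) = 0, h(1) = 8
Characteristic equation: x² - 8x + 12 = 0, which factors as (x - (6))(x - (2)) = 0.
Roots r₁ = 6, r₂ = 2 (distinct).
General solution: h(n) = A·(6)^n + B·(2)^n.
From h(0) = 0: A + B = 0.
From h(1) = 8: 6A + 2B = 8.
Solving: A = 2, B = -2.
So h(n) = - 2 \cdot 2^{n} + 2 \cdot 6^{n}.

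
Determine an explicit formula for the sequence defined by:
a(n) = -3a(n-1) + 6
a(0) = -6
First-order linear non-homogeneous.
Homogeneous solution: a_h(n) = A·(-3)^n.
Try constant particular solution a_p = K: K = -3K + 6 ⇒ K = \frac{3}{2}.
General: a(n) = A·(-3)^n + \frac{3}{2}.
Apply a(0) = -6: A + \frac{3}{2} = -6 ⇒ A = - \frac{15}{2}.
So a(n) = \frac{3}{2} - \frac{15 \left(-3\right)^{n}}{2}.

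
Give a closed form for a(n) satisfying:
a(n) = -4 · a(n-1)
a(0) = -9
Pure geometric recurrence with ratio -4.
By induction a(n) = a(0) · (-4)^n = - 9 \left(-4\right)^{n}.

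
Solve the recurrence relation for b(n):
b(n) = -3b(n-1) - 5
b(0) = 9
First-order linear non-homogeneous.
Homogeneous solution: b_h(n) = A·(-3)^n.
Try constant particular solution b_p = K: K = -3K - 5 ⇒ K = - \frac{5}{4}.
General: b(n) = A·(-3)^n - \frac{5}{4}.
Apply b(0) = 9: A - \frac{5}{4} = 9 ⇒ A = \frac{41}{4}.
So b(n) = \frac{41 \left(-3\right)^{n}}{4} - \frac{5}{4}.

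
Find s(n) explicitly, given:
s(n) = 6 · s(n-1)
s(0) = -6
Pure geometric recurrence with ratio 6.
By induction s(n) = s(0) · (6)^n = - 6 \cdot 6^{n}.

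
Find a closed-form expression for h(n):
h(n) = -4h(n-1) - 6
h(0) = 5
First-order linear non-homogeneous.
Homogeneous solution: h_h(n) = A·(-4)^n.
Try constant particular solution h_p = K: K = -4K - 6 ⇒ K = - \frac{6}{5}.
General: h(n) = A·(-4)^n - \frac{6}{5}.
Apply h(0) = 5: A - \frac{6}{5} = 5 ⇒ A = \frac{31}{5}.
So h(n) = \frac{31 \left(-4\right)^{n}}{5} - \frac{6}{5}.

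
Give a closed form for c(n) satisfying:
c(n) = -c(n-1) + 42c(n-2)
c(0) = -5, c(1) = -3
Characteristic equation: x² + x - 42 = 0, which factors as (x - (6))(x - (-7)) = 0.
Roots r₁ = 6, r₂ = -7 (distinct).
General solution: c(n) = A·(6)^n + B·(-7)^n.
From c(0) = -5: A + B = -5.
From c(1) = -3: 6A - 7B = -3.
Solving: A = - \frac{38}{13}, B = - \frac{27}{13}.
So c(n) = - \frac{27 \left(-7\right)^{n}}{13} - \frac{38 \cdot 6^{n}}{13}.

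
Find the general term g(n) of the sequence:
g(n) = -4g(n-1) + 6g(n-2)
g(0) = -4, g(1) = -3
Characteristic equation: x² + 4x - 6 = 0.
Discriminant Δ = (-4)² + 4·(6) = 40.
Roots r₁,₂ = (-4 ± √40)/2, so r₁ = -2 + \sqrt{10}, r₂ = - \sqrt{10} - 2.
General solution: g(n) = A·r₁^n + B·r₂^n.
From the initial conditions, A + B = -4 and r₁A + r₂B = -3.
Since r₁ - r₂ = √40: A = (-3 - (-4)r₂)/√40 = -2 - \frac{11 \sqrt{10}}{20}, and B = -4 - A = -2 + \frac{11 \sqrt{10}}{20}.
So g(n) = \left(-2 - \frac{11 \sqrt{10}}{20}\right)\left(-2 + \sqrt{10}\right)^n + \left(-2 + \frac{11 \sqrt{10}}{20}\right)\left(- \sqrt{10} - 2\right)^n.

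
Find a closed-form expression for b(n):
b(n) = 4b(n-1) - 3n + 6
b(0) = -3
First-order linear with linear forcing.
Homogeneous solution: b_h(n) = A·(4)^n.
Try particular b_p(n) = pn + q. Substituting:
  pn + q = 4(p(n-1) + q) - 3n + 6.
Matching the n-coefficient: p = 4p - 3 ⇒ p = 1.
Matching constants: q = -4p + 4q + 6 ⇒ q = - \frac{2}{3}.
General: b(n) = A·(4)^n + n - \frac{2}{3}.
Apply b(0) = -3: A - \frac{2}{3} = -3 ⇒ A = - \frac{7}{3}.
So b(n) = - \frac{7 \cdot 4^{n}}{3} + n - \frac{2}{3}.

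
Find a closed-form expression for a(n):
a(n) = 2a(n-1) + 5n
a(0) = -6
First-order linear with linear forcing.
Homogeneous solution: a_h(n) = A·(2)^n.
Try particular a_p(n) = pn + q. Substituting:
  pn + q = 2(p(n-1) + q) + 5n.
Matching the n-coefficient: p = 2p + 5 ⇒ p = -5.
Matching constants: q = -2p + 2q ⇒ q = -10.
General: a(n) = A·(2)^n - 5 n - 10.
Apply a(0) = -6: A - 10 = -6 ⇒ A = 4.
So a(n) = 4 \cdot 2^{n} - 5 n - 10.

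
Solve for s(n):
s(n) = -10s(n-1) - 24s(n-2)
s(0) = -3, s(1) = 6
Characteristic equation: x² + 10x + 24 = 0, which factors as (x - (-6))(x - (-4)) = 0.
Roots r₁ = -6, r₂ = -4 (distinct).
General solution: s(n) = A·(-6)^n + B·(-4)^n.
From s(0) = -3: A + B = -3.
From s(1) = 6: -6A - 4B = 6.
Solving: A = 3, B = -6.
So s(n) = - 6 \left(-4\right)^{n} + 3 \left(-6\right)^{n}.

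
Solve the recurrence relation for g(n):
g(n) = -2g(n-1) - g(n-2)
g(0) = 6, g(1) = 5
Characteristic equation: x² + 2x + 1 = 0, which is (x - (-1))².
Repeated root r = -1.
General solution: g(n) = (A + Bn)·(-1)^n.
From g(0) = 6: A = 6.
From g(1) = 5: (A + B)·(-1) = 5 ⇒ B = -11.
So g(n) = \left(6 - 11 n\right) \cdot (-1)^n.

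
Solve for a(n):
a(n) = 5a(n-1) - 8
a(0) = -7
First-order linear non-homogeneous.
Homogeneous solution: a_h(n) = A·(5)^n.
Try constant particular solution a_p = K: K = 5K - 8 ⇒ K = 2.
General: a(n) = A·(5)^n + 2.
Apply a(0) = -7: A + 2 = -7 ⇒ A = -9.
So a(n) = 2 - 9 \cdot 5^{n}.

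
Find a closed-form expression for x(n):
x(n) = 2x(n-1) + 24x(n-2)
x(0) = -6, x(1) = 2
Characteristic equation: x² - 2x - 24 = 0, which factors as (x - (-4))(x - (6)) = 0.
Roots r₁ = -4, r₂ = 6 (distinct).
General solution: x(n) = A·(-4)^n + B·(6)^n.
From x(0) = -6: A + B = -6.
From x(1) = 2: -4A + 6B = 2.
Solving: A = - \frac{19}{5}, B = - \frac{11}{5}.
So x(n) = - \frac{19 \left(-4\right)^{n}}{5} - \frac{11 \cdot 6^{n}}{5}.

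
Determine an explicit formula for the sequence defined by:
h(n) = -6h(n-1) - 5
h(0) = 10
First-order linear non-homogeneous.
Homogeneous solution: h_h(n) = A·(-6)^n.
Try constant particular solution h_p = K: K = -6K - 5 ⇒ K = - \frac{5}{7}.
General: h(n) = A·(-6)^n - \frac{5}{7}.
Apply h(0) = 10: A - \frac{5}{7} = 10 ⇒ A = \frac{75}{7}.
So h(n) = \frac{75 \left(-6\right)^{n}}{7} - \frac{5}{7}.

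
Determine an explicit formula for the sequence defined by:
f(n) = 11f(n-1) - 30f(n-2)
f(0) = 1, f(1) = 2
Characteristic equation: x² - 11x + 30 = 0, which factors as (x - (5))(x - (6)) = 0.
Roots r₁ = 5, r₂ = 6 (distinct).
General solution: f(n) = A·(5)^n + B·(6)^n.
From f(0) = 1: A + B = 1.
From f(1) = 2: 5A + 6B = 2.
Solving: A = 4, B = -3.
So f(n) = 4 \cdot 5^{n} - 3 \cdot 6^{n}.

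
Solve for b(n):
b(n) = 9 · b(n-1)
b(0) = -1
Pure geometric recurrence with ratio 9.
By induction b(n) = b(0) · (9)^n = - 9^{n}.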